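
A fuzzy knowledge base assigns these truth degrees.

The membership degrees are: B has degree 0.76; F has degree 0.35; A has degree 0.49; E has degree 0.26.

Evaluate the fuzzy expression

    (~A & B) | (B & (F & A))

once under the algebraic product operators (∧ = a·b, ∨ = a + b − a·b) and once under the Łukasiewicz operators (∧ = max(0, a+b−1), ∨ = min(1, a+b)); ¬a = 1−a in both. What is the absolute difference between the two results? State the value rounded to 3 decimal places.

Under algebraic product:
  ~A = 1 − 0.4900 = 0.5100
  ~A & B = a·b on (0.5100, 0.7600) = 0.3876
  F & A = a·b on (0.3500, 0.4900) = 0.1715
  B & (F & A) = a·b on (0.7600, 0.1715) = 0.1303
  (~A & B) | (B & (F & A)) = a + b − a·b on (0.3876, 0.1303) = 0.4674
  → value = 0.4674
Under Łukasiewicz:
  ~A = 1 − 0.49 = 0.51
  ~A & B = max(0, a+b−1) on (0.51, 0.76) = 0.27
  F & A = max(0, a+b−1) on (0.35, 0.49) = 0.00
  B & (F & A) = max(0, a+b−1) on (0.76, 0.00) = 0.00
  (~A & B) | (B & (F & A)) = min(1, a+b) on (0.27, 0.00) = 0.27
  → value = 0.2700
|0.4674 − 0.2700| = 0.197

0.197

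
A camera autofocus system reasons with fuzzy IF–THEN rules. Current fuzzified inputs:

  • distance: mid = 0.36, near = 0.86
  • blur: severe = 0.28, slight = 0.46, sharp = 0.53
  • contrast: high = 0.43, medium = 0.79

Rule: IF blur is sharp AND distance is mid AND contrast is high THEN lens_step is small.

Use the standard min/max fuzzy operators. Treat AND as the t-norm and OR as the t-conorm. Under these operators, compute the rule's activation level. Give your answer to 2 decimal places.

firing strength: sharp=0.53, mid=0.36, high=0.43; AND[min(a, b)] → w = 0.36

0.36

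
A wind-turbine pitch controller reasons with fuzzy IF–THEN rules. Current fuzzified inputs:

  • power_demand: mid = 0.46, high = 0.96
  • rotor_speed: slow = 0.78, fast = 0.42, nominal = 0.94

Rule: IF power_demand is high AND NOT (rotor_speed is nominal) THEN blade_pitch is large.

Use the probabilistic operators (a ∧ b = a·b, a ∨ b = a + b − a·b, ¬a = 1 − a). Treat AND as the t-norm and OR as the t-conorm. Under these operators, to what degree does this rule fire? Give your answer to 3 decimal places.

0.058

firing strength: high=0.96, ¬nominal=1−0.94=0.06; AND[a·b] → w = 0.0576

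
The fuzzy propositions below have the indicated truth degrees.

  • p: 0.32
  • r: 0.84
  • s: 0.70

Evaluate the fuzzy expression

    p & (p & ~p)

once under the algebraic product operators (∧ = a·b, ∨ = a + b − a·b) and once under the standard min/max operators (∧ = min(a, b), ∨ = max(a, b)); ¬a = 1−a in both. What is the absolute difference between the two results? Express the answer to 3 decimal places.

0.250

Under algebraic product:
  ~p = 1 − 0.3200 = 0.6800
  p & ~p = a·b on (0.3200, 0.6800) = 0.2176
  p & (p & ~p) = a·b on (0.3200, 0.2176) = 0.0696
  → value = 0.0696
Under standard min/max:
  ~p = 1 − 0.32 = 0.68
  p & ~p = min(a, b) on (0.32, 0.68) = 0.32
  p & (p & ~p) = min(a, b) on (0.32, 0.32) = 0.32
  → value = 0.3200
|0.0696 − 0.3200| = 0.250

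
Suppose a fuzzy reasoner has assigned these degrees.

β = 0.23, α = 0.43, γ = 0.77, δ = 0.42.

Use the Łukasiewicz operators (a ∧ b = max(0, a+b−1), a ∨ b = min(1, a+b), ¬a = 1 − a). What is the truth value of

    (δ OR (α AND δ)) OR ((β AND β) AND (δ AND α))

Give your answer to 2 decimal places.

α AND δ = max(0, a+b−1) on (0.43, 0.42) = 0.00
δ OR (α AND δ) = min(1, a+b) on (0.42, 0.00) = 0.42
β AND β = max(0, a+b−1) on (0.23, 0.23) = 0.00
δ AND α = max(0, a+b−1) on (0.42, 0.43) = 0.00
(β AND β) AND (δ AND α) = max(0, a+b−1) on (0.00, 0.00) = 0.00
(δ OR (α AND δ)) OR ((β AND β) AND (δ AND α)) = min(1, a+b) on (0.42, 0.00) = 0.42

0.42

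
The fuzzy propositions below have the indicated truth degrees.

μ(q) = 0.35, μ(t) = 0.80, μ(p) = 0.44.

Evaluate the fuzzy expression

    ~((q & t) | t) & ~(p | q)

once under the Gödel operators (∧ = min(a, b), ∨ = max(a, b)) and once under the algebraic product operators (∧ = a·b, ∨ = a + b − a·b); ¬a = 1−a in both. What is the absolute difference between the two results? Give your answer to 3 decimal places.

0.148

Under Gödel:
  q & t = min(a, b) on (0.35, 0.80) = 0.35
  (q & t) | t = max(a, b) on (0.35, 0.80) = 0.80
  ~((q & t) | t) = 1 − 0.80 = 0.20
  p | q = max(a, b) on (0.44, 0.35) = 0.44
  ~(p | q) = 1 − 0.44 = 0.56
  ~((q & t) | t) & ~(p | q) = min(a, b) on (0.20, 0.56) = 0.20
  → value = 0.2000
Under algebraic product:
  q & t = a·b on (0.3500, 0.8000) = 0.2800
  (q & t) | t = a + b − a·b on (0.2800, 0.8000) = 0.8560
  ~((q & t) | t) = 1 − 0.8560 = 0.1440
  p | q = a + b − a·b on (0.4400, 0.3500) = 0.6360
  ~(p | q) = 1 − 0.6360 = 0.3640
  ~((q & t) | t) & ~(p | q) = a·b on (0.1440, 0.3640) = 0.0524
  → value = 0.0524
|0.2000 − 0.0524| = 0.148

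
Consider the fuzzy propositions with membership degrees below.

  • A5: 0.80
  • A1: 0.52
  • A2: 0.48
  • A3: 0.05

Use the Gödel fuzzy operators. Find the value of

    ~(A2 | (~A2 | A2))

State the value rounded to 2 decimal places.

~A2 = 1 − 0.48 = 0.52
~A2 | A2 = max(a, b) on (0.52, 0.48) = 0.52
A2 | (~A2 | A2) = max(a, b) on (0.48, 0.52) = 0.52
~(A2 | (~A2 | A2)) = 1 − 0.52 = 0.48

0.48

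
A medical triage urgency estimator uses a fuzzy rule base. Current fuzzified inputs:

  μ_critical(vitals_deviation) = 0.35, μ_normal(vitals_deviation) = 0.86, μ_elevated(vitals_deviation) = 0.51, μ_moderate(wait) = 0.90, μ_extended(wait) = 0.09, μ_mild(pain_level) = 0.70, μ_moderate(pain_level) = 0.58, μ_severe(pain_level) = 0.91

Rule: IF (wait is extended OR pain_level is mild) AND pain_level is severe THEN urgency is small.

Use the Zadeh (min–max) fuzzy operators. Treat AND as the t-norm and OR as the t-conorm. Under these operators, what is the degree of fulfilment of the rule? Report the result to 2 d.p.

firing strength: (extended=0.09 OR mild=0.70) = 0.70; AND[min(a, b)] with severe=0.91 → w = 0.70

0.70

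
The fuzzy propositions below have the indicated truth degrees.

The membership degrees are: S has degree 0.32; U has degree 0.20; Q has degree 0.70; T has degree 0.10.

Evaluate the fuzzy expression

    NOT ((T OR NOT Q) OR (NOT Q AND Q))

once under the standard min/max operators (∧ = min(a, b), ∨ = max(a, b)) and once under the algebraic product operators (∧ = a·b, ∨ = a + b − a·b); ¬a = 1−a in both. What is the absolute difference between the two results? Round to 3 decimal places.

Under standard min/max:
  NOT Q = 1 − 0.70 = 0.30
  T OR NOT Q = max(a, b) on (0.10, 0.30) = 0.30
  NOT Q = 1 − 0.70 = 0.30
  NOT Q AND Q = min(a, b) on (0.30, 0.70) = 0.30
  (T OR NOT Q) OR (NOT Q AND Q) = max(a, b) on (0.30, 0.30) = 0.30
  NOT ((T OR NOT Q) OR (NOT Q AND Q)) = 1 − 0.30 = 0.70
  → value = 0.7000
Under algebraic product:
  NOT Q = 1 − 0.7000 = 0.3000
  T OR NOT Q = a + b − a·b on (0.1000, 0.3000) = 0.3700
  NOT Q = 1 − 0.7000 = 0.3000
  NOT Q AND Q = a·b on (0.3000, 0.7000) = 0.2100
  (T OR NOT Q) OR (NOT Q AND Q) = a + b − a·b on (0.3700, 0.2100) = 0.5023
  NOT ((T OR NOT Q) OR (NOT Q AND Q)) = 1 − 0.5023 = 0.4977
  → value = 0.4977
|0.7000 − 0.4977| = 0.202

0.202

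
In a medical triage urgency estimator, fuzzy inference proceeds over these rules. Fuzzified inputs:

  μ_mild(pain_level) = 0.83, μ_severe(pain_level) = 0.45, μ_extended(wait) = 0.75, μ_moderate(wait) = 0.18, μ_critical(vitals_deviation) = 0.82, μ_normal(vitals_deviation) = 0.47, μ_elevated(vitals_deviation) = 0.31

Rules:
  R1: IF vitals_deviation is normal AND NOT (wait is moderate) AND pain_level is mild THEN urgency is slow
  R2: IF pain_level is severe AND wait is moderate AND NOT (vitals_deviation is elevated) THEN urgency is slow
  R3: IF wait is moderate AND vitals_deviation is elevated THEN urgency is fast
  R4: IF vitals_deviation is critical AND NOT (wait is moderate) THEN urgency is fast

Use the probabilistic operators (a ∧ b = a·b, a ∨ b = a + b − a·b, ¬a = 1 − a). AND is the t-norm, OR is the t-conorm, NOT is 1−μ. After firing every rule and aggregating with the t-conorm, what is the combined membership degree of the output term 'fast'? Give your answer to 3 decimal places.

R1: normal=0.47, ¬moderate=1−0.18=0.82, mild=0.83; AND[a·b] → w = 0.3199
R2: severe=0.45, moderate=0.18, ¬elevated=1−0.31=0.69; AND[a·b] → w = 0.0559
R3: moderate=0.18, elevated=0.31; AND[a·b] → w = 0.0558
R4: critical=0.82, ¬moderate=1−0.18=0.82; AND[a·b] → w = 0.6724
Rules with consequent 'fast': {R3, R4} → strengths 0.0558, 0.6724
Aggregate via t-conorm [a + b − a·b]: 0.6907

0.691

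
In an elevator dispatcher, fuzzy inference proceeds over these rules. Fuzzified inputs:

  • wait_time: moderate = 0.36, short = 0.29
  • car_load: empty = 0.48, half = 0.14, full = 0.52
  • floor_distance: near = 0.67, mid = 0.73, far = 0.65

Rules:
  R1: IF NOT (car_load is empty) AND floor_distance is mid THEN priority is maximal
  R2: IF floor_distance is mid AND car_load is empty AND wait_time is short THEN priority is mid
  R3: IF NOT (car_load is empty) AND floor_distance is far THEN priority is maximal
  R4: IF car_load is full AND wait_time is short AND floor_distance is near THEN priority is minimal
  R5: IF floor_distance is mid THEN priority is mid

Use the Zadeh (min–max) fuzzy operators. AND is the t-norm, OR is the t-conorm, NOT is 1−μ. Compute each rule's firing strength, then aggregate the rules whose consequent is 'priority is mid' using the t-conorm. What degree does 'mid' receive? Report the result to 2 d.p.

R1: ¬empty=1−0.48=0.52, mid=0.73; AND[min(a, b)] → w = 0.52
R2: mid=0.73, empty=0.48, short=0.29; AND[min(a, b)] → w = 0.29
R3: ¬empty=1−0.48=0.52, far=0.65; AND[min(a, b)] → w = 0.52
R4: full=0.52, short=0.29, near=0.67; AND[min(a, b)] → w = 0.29
R5: mid=0.73 → w = 0.73
Rules with consequent 'mid': {R2, R5} → strengths 0.29, 0.73
Aggregate via t-conorm [max(a, b)]: 0.73

0.73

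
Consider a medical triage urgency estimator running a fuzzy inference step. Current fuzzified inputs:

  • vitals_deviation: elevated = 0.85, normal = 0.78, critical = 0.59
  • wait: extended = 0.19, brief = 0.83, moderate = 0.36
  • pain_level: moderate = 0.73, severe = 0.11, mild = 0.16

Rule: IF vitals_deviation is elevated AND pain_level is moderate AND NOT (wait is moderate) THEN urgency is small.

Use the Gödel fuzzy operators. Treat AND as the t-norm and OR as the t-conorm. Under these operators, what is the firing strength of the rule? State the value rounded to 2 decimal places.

firing strength: elevated=0.85, moderate=0.73, ¬moderate=1−0.36=0.64; AND[min(a, b)] → w = 0.64

0.64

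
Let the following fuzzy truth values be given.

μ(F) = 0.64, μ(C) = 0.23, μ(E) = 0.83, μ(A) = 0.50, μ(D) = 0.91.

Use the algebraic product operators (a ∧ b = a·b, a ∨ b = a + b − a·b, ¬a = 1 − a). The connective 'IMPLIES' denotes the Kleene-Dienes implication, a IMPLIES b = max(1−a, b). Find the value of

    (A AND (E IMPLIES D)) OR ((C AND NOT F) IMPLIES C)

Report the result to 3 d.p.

0.955

E IMPLIES D  [Kleene-Dienes: max(1−a, b)] with a=0.8300, b=0.9100 → 0.9100
A AND (E IMPLIES D) = a·b on (0.5000, 0.9100) = 0.4550
NOT F = 1 − 0.6400 = 0.3600
C AND NOT F = a·b on (0.2300, 0.3600) = 0.0828
(C AND NOT F) IMPLIES C  [Kleene-Dienes: max(1−a, b)] with a=0.0828, b=0.2300 → 0.9172
(A AND (E IMPLIES D)) OR ((C AND NOT F) IMPLIES C) = a + b − a·b on (0.4550, 0.9172) = 0.9549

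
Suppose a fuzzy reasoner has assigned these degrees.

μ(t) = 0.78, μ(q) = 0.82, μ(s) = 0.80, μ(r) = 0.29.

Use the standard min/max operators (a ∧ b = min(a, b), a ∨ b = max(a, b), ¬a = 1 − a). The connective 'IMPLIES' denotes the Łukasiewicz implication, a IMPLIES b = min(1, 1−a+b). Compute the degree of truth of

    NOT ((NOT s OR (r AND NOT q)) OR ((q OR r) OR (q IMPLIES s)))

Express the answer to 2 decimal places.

0.02

NOT s = 1 − 0.80 = 0.20
NOT q = 1 − 0.82 = 0.18
r AND NOT q = min(a, b) on (0.29, 0.18) = 0.18
NOT s OR (r AND NOT q) = max(a, b) on (0.20, 0.18) = 0.20
q OR r = max(a, b) on (0.82, 0.29) = 0.82
q IMPLIES s  [Łukasiewicz: min(1, 1−a+b)] with a=0.82, b=0.80 → 0.98
(q OR r) OR (q IMPLIES s) = max(a, b) on (0.82, 0.98) = 0.98
(NOT s OR (r AND NOT q)) OR ((q OR r) OR (q IMPLIES s)) = max(a, b) on (0.20, 0.98) = 0.98
NOT ((NOT s OR (r AND NOT q)) OR ((q OR r) OR (q IMPLIES s))) = 1 − 0.98 = 0.02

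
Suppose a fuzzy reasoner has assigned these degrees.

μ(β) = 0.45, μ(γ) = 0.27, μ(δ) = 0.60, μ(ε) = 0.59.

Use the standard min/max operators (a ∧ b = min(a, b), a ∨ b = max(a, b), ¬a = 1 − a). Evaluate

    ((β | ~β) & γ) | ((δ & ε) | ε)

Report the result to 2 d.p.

0.59

~β = 1 − 0.45 = 0.55
β | ~β = max(a, b) on (0.45, 0.55) = 0.55
(β | ~β) & γ = min(a, b) on (0.55, 0.27) = 0.27
δ & ε = min(a, b) on (0.60, 0.59) = 0.59
(δ & ε) | ε = max(a, b) on (0.59, 0.59) = 0.59
((β | ~β) & γ) | ((δ & ε) | ε) = max(a, b) on (0.27, 0.59) = 0.59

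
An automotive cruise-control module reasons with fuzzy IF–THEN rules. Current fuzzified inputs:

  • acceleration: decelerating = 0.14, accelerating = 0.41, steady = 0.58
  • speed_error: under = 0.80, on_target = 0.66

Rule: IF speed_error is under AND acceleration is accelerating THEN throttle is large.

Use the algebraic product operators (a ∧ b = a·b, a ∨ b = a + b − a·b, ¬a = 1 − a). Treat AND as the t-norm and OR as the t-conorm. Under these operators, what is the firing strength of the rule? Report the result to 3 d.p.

0.328

firing strength: under=0.80, accelerating=0.41; AND[a·b] → w = 0.3280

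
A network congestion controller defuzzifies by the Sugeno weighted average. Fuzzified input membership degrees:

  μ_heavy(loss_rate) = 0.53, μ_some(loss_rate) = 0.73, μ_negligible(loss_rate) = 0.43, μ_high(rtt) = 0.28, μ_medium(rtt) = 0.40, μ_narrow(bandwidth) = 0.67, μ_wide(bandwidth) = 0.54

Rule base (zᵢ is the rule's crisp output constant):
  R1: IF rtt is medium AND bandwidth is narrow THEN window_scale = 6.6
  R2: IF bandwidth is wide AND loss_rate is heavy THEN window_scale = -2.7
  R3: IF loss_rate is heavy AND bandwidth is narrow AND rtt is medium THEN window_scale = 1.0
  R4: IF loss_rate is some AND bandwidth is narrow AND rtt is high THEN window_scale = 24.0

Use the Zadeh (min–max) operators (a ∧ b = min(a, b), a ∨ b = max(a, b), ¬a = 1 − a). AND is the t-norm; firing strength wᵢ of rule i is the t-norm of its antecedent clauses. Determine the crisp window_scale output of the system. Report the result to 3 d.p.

5.173

R1 (z=6.6): medium=0.40, narrow=0.67; AND[min(a, b)] → w = 0.40
R2 (z=-2.7): wide=0.54, heavy=0.53; AND[min(a, b)] → w = 0.53
R3 (z=1.0): heavy=0.53, narrow=0.67, medium=0.40; AND[min(a, b)] → w = 0.40
R4 (z=24.0): some=0.73, narrow=0.67, high=0.28; AND[min(a, b)] → w = 0.28
Weighted average = (0.40·6.6 + 0.53·-2.7 + 0.40·1.0 + 0.28·24.0) / (0.40 + 0.53 + 0.40 + 0.28)
  = 8.3290 / 1.6100 = 5.173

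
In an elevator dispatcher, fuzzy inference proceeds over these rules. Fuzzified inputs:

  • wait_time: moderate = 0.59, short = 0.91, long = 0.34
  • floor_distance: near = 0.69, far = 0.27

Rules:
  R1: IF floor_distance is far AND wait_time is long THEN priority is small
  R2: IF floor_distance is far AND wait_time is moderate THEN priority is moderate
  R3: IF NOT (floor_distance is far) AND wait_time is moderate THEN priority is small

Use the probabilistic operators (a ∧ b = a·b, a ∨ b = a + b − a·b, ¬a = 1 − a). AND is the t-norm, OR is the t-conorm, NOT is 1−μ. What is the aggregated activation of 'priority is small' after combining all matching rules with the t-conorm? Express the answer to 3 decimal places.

R1: far=0.27, long=0.34; AND[a·b] → w = 0.0918
R2: far=0.27, moderate=0.59; AND[a·b] → w = 0.1593
R3: ¬far=1−0.27=0.73, moderate=0.59; AND[a·b] → w = 0.4307
Rules with consequent 'small': {R1, R3} → strengths 0.0918, 0.4307
Aggregate via t-conorm [a + b − a·b]: 0.4830

0.483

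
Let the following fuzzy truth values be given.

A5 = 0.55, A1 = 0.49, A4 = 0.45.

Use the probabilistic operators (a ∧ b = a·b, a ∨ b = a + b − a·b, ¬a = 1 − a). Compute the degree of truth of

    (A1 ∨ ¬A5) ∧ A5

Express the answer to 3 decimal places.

¬A5 = 1 − 0.5500 = 0.4500
A1 ∨ ¬A5 = a + b − a·b on (0.4900, 0.4500) = 0.7195
(A1 ∨ ¬A5) ∧ A5 = a·b on (0.7195, 0.5500) = 0.3957

0.396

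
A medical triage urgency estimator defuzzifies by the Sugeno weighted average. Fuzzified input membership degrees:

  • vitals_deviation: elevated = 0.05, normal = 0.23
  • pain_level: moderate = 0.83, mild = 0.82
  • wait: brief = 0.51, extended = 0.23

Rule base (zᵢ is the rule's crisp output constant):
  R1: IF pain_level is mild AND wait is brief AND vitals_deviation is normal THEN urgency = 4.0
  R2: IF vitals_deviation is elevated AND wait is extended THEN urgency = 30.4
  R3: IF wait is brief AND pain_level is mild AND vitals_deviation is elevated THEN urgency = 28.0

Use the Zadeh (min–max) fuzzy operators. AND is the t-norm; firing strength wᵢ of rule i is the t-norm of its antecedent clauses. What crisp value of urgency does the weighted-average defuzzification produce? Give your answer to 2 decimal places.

R1 (z=4.0): mild=0.82, brief=0.51, normal=0.23; AND[min(a, b)] → w = 0.23
R2 (z=30.4): elevated=0.05, extended=0.23; AND[min(a, b)] → w = 0.05
R3 (z=28.0): brief=0.51, mild=0.82, elevated=0.05; AND[min(a, b)] → w = 0.05
Weighted average = (0.23·4.0 + 0.05·30.4 + 0.05·28.0) / (0.23 + 0.05 + 0.05)
  = 3.8400 / 0.3300 = 11.64

11.64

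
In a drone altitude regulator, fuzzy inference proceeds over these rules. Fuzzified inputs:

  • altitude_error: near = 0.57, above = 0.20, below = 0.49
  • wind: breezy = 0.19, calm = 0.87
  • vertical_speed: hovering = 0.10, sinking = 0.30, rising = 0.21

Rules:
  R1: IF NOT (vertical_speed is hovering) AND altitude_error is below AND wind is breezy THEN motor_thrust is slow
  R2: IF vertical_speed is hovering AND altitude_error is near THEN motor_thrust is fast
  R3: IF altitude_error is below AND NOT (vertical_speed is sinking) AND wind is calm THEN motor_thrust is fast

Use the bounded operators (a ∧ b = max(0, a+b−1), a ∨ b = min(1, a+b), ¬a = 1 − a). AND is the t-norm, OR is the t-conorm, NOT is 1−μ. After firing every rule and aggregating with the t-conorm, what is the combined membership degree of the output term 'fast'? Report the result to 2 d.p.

0.06

R1: ¬hovering=1−0.10=0.90, below=0.49, breezy=0.19; AND[max(0, a+b−1)] → w = 0.00
R2: hovering=0.10, near=0.57; AND[max(0, a+b−1)] → w = 0.00
R3: below=0.49, ¬sinking=1−0.30=0.70, calm=0.87; AND[max(0, a+b−1)] → w = 0.06
Rules with consequent 'fast': {R2, R3} → strengths 0.00, 0.06
Aggregate via t-conorm [min(1, a+b)]: 0.06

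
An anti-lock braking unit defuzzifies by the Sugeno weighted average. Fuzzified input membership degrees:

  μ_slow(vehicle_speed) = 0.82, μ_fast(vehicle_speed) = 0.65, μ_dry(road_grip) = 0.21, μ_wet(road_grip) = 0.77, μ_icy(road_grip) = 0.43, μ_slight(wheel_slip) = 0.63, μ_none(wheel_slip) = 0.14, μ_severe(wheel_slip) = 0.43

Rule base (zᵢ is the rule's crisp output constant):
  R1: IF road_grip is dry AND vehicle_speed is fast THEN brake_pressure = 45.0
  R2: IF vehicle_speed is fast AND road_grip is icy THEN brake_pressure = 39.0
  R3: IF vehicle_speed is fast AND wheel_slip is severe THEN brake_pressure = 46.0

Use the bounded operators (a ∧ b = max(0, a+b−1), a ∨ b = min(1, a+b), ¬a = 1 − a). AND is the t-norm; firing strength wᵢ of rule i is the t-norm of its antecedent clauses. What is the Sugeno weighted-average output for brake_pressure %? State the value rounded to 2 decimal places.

R1 (z=45.0): dry=0.21, fast=0.65; AND[max(0, a+b−1)] → w = 0.00
R2 (z=39.0): fast=0.65, icy=0.43; AND[max(0, a+b−1)] → w = 0.08
R3 (z=46.0): fast=0.65, severe=0.43; AND[max(0, a+b−1)] → w = 0.08
Weighted average = (0.00·45.0 + 0.08·39.0 + 0.08·46.0) / (0.00 + 0.08 + 0.08)
  = 6.8000 / 0.1600 = 42.50

42.50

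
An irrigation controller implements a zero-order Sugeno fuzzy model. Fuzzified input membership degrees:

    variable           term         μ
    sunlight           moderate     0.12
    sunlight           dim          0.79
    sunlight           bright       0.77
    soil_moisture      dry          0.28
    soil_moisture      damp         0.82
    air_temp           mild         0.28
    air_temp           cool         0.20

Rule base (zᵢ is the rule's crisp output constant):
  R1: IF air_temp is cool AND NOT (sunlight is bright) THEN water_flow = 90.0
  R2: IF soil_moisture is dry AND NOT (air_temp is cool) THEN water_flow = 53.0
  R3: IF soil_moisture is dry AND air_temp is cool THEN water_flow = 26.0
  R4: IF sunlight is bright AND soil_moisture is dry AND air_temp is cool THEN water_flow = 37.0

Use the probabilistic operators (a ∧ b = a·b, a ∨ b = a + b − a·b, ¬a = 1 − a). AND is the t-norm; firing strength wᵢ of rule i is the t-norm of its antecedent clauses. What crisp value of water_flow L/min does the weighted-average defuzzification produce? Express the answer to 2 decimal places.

R1 (z=90.0): cool=0.20, ¬bright=1−0.77=0.23; AND[a·b] → w = 0.0460
R2 (z=53.0): dry=0.28, ¬cool=1−0.20=0.80; AND[a·b] → w = 0.2240
R3 (z=26.0): dry=0.28, cool=0.20; AND[a·b] → w = 0.0560
R4 (z=37.0): bright=0.77, dry=0.28, cool=0.20; AND[a·b] → w = 0.0431
Weighted average = (0.0460·90.0 + 0.2240·53.0 + 0.0560·26.0 + 0.0431·37.0) / (0.0460 + 0.2240 + 0.0560 + 0.0431)
  = 19.0634 / 0.3691 = 51.65

51.65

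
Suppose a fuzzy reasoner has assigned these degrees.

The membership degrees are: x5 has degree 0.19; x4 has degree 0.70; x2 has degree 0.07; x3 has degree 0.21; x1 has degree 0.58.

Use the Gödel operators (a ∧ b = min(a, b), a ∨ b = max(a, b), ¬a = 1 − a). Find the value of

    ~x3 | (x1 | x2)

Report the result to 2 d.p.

~x3 = 1 − 0.21 = 0.79
x1 | x2 = max(a, b) on (0.58, 0.07) = 0.58
~x3 | (x1 | x2) = max(a, b) on (0.79, 0.58) = 0.79

0.79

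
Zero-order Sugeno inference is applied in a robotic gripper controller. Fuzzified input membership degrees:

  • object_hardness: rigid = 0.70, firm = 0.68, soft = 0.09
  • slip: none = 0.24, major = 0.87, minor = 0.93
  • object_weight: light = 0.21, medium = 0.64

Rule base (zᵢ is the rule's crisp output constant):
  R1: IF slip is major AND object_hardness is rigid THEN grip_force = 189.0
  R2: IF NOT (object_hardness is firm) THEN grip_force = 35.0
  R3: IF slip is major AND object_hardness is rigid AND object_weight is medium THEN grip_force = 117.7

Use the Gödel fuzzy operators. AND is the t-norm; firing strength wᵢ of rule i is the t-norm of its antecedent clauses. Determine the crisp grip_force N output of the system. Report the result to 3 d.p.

131.824

R1 (z=189.0): major=0.87, rigid=0.70; AND[min(a, b)] → w = 0.70
R2 (z=35.0): ¬firm=1−0.68=0.32 → w = 0.32
R3 (z=117.7): major=0.87, rigid=0.70, medium=0.64; AND[min(a, b)] → w = 0.64
Weighted average = (0.70·189.0 + 0.32·35.0 + 0.64·117.7) / (0.70 + 0.32 + 0.64)
  = 218.8280 / 1.6600 = 131.824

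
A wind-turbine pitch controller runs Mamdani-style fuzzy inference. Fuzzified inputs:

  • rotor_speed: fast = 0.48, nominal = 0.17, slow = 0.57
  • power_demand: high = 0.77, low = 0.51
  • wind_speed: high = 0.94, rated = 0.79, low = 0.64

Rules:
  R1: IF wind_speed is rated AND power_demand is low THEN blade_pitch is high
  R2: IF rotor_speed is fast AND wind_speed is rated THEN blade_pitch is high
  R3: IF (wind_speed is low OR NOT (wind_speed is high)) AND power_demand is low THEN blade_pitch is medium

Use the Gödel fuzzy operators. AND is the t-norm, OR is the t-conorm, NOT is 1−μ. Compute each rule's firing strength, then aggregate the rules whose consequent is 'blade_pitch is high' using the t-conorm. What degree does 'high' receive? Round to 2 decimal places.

0.51

R1: rated=0.79, low=0.51; AND[min(a, b)] → w = 0.51
R2: fast=0.48, rated=0.79; AND[min(a, b)] → w = 0.48
R3: (low=0.64 OR ¬high=1−0.94=0.06) = 0.64; AND[min(a, b)] with low=0.51 → w = 0.51
Rules with consequent 'high': {R1, R2} → strengths 0.51, 0.48
Aggregate via t-conorm [max(a, b)]: 0.51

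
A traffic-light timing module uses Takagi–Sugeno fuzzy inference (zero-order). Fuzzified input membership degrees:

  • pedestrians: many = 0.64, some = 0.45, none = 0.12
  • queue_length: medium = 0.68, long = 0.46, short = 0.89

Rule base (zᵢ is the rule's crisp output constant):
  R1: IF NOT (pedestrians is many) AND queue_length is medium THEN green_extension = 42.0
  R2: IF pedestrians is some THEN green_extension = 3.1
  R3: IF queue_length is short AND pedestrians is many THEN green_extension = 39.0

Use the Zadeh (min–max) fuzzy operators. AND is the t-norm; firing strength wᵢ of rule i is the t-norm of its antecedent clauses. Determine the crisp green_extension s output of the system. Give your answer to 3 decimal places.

R1 (z=42.0): ¬many=1−0.64=0.36, medium=0.68; AND[min(a, b)] → w = 0.36
R2 (z=3.1): some=0.45 → w = 0.45
R3 (z=39.0): short=0.89, many=0.64; AND[min(a, b)] → w = 0.64
Weighted average = (0.36·42.0 + 0.45·3.1 + 0.64·39.0) / (0.36 + 0.45 + 0.64)
  = 41.4750 / 1.4500 = 28.603

28.603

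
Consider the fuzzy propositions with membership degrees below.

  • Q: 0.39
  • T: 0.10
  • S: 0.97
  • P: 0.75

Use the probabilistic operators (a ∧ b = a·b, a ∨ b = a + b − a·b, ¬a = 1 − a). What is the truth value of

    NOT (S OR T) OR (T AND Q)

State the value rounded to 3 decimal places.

0.065

S OR T = a + b − a·b on (0.9700, 0.1000) = 0.9730
NOT (S OR T) = 1 − 0.9730 = 0.0270
T AND Q = a·b on (0.1000, 0.3900) = 0.0390
NOT (S OR T) OR (T AND Q) = a + b − a·b on (0.0270, 0.0390) = 0.0649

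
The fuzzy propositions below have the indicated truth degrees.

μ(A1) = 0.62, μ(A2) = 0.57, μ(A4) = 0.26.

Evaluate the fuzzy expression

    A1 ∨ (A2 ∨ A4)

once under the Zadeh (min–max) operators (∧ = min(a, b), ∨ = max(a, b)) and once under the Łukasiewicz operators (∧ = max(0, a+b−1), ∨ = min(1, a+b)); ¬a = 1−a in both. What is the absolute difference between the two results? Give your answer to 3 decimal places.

0.380

Under Zadeh (min–max):
  A2 ∨ A4 = max(a, b) on (0.57, 0.26) = 0.57
  A1 ∨ (A2 ∨ A4) = max(a, b) on (0.62, 0.57) = 0.62
  → value = 0.6200
Under Łukasiewicz:
  A2 ∨ A4 = min(1, a+b) on (0.57, 0.26) = 0.83
  A1 ∨ (A2 ∨ A4) = min(1, a+b) on (0.62, 0.83) = 1.00
  → value = 1.0000
|0.6200 − 1.0000| = 0.380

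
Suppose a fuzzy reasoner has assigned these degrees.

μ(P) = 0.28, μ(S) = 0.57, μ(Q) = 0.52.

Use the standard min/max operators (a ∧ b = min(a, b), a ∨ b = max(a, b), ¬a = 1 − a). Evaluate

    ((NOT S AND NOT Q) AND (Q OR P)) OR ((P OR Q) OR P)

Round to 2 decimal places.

0.52

NOT S = 1 − 0.57 = 0.43
NOT Q = 1 − 0.52 = 0.48
NOT S AND NOT Q = min(a, b) on (0.43, 0.48) = 0.43
Q OR P = max(a, b) on (0.52, 0.28) = 0.52
(NOT S AND NOT Q) AND (Q OR P) = min(a, b) on (0.43, 0.52) = 0.43
P OR Q = max(a, b) on (0.28, 0.52) = 0.52
(P OR Q) OR P = max(a, b) on (0.52, 0.28) = 0.52
((NOT S AND NOT Q) AND (Q OR P)) OR ((P OR Q) OR P) = max(a, b) on (0.43, 0.52) = 0.52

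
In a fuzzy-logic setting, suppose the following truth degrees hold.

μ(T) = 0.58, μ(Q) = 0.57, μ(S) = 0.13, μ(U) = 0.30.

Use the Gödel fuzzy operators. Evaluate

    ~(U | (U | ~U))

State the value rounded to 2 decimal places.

0.30

~U = 1 − 0.30 = 0.70
U | ~U = max(a, b) on (0.30, 0.70) = 0.70
U | (U | ~U) = max(a, b) on (0.30, 0.70) = 0.70
~(U | (U | ~U)) = 1 − 0.70 = 0.30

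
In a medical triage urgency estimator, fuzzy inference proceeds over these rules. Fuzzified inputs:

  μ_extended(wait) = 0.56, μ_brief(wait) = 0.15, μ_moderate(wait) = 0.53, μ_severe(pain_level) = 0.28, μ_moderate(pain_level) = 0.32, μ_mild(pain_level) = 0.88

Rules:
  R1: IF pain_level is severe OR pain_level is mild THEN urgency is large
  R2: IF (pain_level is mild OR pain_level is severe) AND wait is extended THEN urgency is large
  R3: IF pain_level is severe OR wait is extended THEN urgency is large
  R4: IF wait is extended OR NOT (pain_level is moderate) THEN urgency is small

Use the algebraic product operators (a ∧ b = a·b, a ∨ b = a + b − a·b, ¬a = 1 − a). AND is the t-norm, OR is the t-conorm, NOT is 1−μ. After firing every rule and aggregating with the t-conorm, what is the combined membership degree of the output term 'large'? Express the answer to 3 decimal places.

R1: severe=0.28, mild=0.88; OR[a + b − a·b] → w = 0.9136
R2: (mild=0.88 OR severe=0.28) = 0.9136; AND[a·b] with extended=0.56 → w = 0.5116
R3: severe=0.28, extended=0.56; OR[a + b − a·b] → w = 0.6832
R4: extended=0.56, ¬moderate=1−0.32=0.68; OR[a + b − a·b] → w = 0.8592
Rules with consequent 'large': {R1, R2, R3} → strengths 0.9136, 0.5116, 0.6832
Aggregate via t-conorm [a + b − a·b]: 0.9866

0.987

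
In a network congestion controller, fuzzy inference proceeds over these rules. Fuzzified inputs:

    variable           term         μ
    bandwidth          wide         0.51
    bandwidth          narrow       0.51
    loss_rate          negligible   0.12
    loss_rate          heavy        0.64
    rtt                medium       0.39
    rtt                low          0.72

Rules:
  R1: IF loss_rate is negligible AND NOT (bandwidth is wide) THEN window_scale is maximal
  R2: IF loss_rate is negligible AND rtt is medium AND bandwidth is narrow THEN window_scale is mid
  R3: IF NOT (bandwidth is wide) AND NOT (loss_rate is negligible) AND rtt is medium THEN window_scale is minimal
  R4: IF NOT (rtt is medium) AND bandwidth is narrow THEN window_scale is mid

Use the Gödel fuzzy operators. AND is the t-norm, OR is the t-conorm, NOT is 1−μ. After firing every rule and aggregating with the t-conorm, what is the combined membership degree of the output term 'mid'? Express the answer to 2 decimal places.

0.51

R1: negligible=0.12, ¬wide=1−0.51=0.49; AND[min(a, b)] → w = 0.12
R2: negligible=0.12, medium=0.39, narrow=0.51; AND[min(a, b)] → w = 0.12
R3: ¬wide=1−0.51=0.49, ¬negligible=1−0.12=0.88, medium=0.39; AND[min(a, b)] → w = 0.39
R4: ¬medium=1−0.39=0.61, narrow=0.51; AND[min(a, b)] → w = 0.51
Rules with consequent 'mid': {R2, R4} → strengths 0.12, 0.51
Aggregate via t-conorm [max(a, b)]: 0.51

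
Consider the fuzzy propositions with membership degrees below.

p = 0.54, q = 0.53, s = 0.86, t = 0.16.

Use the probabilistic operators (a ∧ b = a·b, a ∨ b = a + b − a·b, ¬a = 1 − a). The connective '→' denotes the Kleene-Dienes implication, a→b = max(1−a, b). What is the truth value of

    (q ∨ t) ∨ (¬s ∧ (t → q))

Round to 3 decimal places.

0.652

q ∨ t = a + b − a·b on (0.5300, 0.1600) = 0.6052
¬s = 1 − 0.8600 = 0.1400
t → q  [Kleene-Dienes: max(1−a, b)] with a=0.1600, b=0.5300 → 0.8400
¬s ∧ (t → q) = a·b on (0.1400, 0.8400) = 0.1176
(q ∨ t) ∨ (¬s ∧ (t → q)) = a + b − a·b on (0.6052, 0.1176) = 0.6516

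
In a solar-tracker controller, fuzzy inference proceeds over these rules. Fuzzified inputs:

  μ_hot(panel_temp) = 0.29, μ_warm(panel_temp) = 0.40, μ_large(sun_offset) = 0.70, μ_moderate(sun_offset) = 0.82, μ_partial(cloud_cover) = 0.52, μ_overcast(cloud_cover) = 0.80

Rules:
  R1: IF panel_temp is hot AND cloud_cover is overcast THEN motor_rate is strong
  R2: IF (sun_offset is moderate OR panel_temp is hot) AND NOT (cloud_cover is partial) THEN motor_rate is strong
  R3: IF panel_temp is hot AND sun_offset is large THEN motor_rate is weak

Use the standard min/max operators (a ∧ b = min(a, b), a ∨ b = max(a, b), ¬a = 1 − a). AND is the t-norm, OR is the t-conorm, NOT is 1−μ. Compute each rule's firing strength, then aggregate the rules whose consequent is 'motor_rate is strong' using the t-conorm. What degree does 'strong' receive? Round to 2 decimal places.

0.48

R1: hot=0.29, overcast=0.80; AND[min(a, b)] → w = 0.29
R2: (moderate=0.82 OR hot=0.29) = 0.82; AND[min(a, b)] with ¬partial=1−0.52=0.48 → w = 0.48
R3: hot=0.29, large=0.70; AND[min(a, b)] → w = 0.29
Rules with consequent 'strong': {R1, R2} → strengths 0.29, 0.48
Aggregate via t-conorm [max(a, b)]: 0.48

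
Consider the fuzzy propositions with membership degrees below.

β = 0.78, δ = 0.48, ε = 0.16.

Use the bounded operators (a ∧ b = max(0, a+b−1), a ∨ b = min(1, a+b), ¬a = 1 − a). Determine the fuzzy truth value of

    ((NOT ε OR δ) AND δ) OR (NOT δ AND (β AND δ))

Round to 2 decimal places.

NOT ε = 1 − 0.16 = 0.84
NOT ε OR δ = min(1, a+b) on (0.84, 0.48) = 1.00
(NOT ε OR δ) AND δ = max(0, a+b−1) on (1.00, 0.48) = 0.48
NOT δ = 1 − 0.48 = 0.52
β AND δ = max(0, a+b−1) on (0.78, 0.48) = 0.26
NOT δ AND (β AND δ) = max(0, a+b−1) on (0.52, 0.26) = 0.00
((NOT ε OR δ) AND δ) OR (NOT δ AND (β AND δ)) = min(1, a+b) on (0.48, 0.00) = 0.48

0.48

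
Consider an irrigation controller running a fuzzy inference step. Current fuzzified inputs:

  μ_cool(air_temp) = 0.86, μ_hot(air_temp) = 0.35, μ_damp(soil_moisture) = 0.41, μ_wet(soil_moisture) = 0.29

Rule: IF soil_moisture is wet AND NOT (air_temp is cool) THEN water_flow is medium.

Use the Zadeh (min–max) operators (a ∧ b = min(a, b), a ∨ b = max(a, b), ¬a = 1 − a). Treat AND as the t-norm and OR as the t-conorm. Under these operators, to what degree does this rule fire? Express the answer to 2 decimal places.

0.14

firing strength: wet=0.29, ¬cool=1−0.86=0.14; AND[min(a, b)] → w = 0.14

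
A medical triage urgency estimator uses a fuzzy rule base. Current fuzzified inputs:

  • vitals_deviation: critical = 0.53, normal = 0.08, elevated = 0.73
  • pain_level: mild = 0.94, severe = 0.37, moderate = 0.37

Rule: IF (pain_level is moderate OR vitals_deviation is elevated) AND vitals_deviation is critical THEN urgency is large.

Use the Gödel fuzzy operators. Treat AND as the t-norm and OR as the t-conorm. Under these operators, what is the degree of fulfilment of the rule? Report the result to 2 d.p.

0.53

firing strength: (moderate=0.37 OR elevated=0.73) = 0.73; AND[min(a, b)] with critical=0.53 → w = 0.53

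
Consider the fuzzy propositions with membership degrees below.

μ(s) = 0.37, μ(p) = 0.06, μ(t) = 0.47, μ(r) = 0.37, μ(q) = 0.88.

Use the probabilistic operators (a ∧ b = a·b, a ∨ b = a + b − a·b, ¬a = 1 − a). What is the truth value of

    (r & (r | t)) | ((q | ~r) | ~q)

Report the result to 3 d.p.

r | t = a + b − a·b on (0.3700, 0.4700) = 0.6661
r & (r | t) = a·b on (0.3700, 0.6661) = 0.2465
~r = 1 − 0.3700 = 0.6300
q | ~r = a + b − a·b on (0.8800, 0.6300) = 0.9556
~q = 1 − 0.8800 = 0.1200
(q | ~r) | ~q = a + b − a·b on (0.9556, 0.1200) = 0.9609
(r & (r | t)) | ((q | ~r) | ~q) = a + b − a·b on (0.2465, 0.9609) = 0.9706

0.971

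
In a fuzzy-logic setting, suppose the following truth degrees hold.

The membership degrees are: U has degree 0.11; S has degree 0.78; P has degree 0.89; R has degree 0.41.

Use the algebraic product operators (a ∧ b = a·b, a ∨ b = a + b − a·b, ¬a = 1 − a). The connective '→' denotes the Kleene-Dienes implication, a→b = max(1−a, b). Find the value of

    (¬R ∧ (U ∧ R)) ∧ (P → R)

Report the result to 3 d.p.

¬R = 1 − 0.4100 = 0.5900
U ∧ R = a·b on (0.1100, 0.4100) = 0.0451
¬R ∧ (U ∧ R) = a·b on (0.5900, 0.0451) = 0.0266
P → R  [Kleene-Dienes: max(1−a, b)] with a=0.8900, b=0.4100 → 0.4100
(¬R ∧ (U ∧ R)) ∧ (P → R) = a·b on (0.0266, 0.4100) = 0.0109

0.011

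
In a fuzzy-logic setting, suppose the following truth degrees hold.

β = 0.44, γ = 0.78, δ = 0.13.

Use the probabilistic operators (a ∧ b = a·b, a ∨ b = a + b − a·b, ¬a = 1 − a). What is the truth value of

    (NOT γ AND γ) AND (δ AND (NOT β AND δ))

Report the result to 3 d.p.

0.002

NOT γ = 1 − 0.7800 = 0.2200
NOT γ AND γ = a·b on (0.2200, 0.7800) = 0.1716
NOT β = 1 − 0.4400 = 0.5600
NOT β AND δ = a·b on (0.5600, 0.1300) = 0.0728
δ AND (NOT β AND δ) = a·b on (0.1300, 0.0728) = 0.0095
(NOT γ AND γ) AND (δ AND (NOT β AND δ)) = a·b on (0.1716, 0.0095) = 0.0016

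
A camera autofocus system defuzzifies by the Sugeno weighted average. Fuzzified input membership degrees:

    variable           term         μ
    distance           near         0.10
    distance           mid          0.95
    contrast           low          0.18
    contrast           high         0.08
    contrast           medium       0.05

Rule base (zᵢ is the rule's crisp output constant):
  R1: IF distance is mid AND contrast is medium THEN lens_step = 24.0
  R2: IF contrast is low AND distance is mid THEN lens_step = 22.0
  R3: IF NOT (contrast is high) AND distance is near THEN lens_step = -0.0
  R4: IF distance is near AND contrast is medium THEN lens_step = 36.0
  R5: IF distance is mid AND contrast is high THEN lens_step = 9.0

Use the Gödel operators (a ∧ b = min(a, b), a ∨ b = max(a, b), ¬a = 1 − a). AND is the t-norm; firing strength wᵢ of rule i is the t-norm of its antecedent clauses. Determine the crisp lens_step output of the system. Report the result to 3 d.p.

16.696

R1 (z=24.0): mid=0.95, medium=0.05; AND[min(a, b)] → w = 0.05
R2 (z=22.0): low=0.18, mid=0.95; AND[min(a, b)] → w = 0.18
R3 (z=-0.0): ¬high=1−0.08=0.92, near=0.10; AND[min(a, b)] → w = 0.10
R4 (z=36.0): near=0.10, medium=0.05; AND[min(a, b)] → w = 0.05
R5 (z=9.0): mid=0.95, high=0.08; AND[min(a, b)] → w = 0.08
Weighted average = (0.05·24.0 + 0.18·22.0 + 0.10·-0.0 + 0.05·36.0 + 0.08·9.0) / (0.05 + 0.18 + 0.10 + 0.05 + 0.08)
  = 7.6800 / 0.4600 = 16.696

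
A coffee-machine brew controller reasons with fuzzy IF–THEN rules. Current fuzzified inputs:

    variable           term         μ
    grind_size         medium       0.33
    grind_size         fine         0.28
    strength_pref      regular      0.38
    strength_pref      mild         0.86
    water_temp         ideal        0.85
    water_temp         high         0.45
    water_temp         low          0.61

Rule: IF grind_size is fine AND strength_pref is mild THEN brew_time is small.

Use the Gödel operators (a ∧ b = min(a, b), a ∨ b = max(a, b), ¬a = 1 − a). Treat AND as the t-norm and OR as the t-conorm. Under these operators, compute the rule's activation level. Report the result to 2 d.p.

0.28

firing strength: fine=0.28, mild=0.86; AND[min(a, b)] → w = 0.28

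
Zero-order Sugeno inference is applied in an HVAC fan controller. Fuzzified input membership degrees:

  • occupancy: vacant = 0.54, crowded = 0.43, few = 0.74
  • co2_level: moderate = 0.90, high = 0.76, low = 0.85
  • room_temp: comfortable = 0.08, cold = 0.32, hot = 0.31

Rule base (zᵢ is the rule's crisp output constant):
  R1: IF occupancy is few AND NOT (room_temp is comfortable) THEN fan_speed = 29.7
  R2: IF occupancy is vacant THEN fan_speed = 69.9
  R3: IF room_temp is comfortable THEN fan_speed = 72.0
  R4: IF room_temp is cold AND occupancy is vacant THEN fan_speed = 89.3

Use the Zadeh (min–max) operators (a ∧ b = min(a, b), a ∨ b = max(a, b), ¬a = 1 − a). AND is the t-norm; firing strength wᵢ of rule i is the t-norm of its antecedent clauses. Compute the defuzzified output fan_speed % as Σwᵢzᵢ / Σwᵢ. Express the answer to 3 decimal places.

R1 (z=29.7): few=0.74, ¬comfortable=1−0.08=0.92; AND[min(a, b)] → w = 0.74
R2 (z=69.9): vacant=0.54 → w = 0.54
R3 (z=72.0): comfortable=0.08 → w = 0.08
R4 (z=89.3): cold=0.32, vacant=0.54; AND[min(a, b)] → w = 0.32
Weighted average = (0.74·29.7 + 0.54·69.9 + 0.08·72.0 + 0.32·89.3) / (0.74 + 0.54 + 0.08 + 0.32)
  = 94.0600 / 1.6800 = 55.988

55.988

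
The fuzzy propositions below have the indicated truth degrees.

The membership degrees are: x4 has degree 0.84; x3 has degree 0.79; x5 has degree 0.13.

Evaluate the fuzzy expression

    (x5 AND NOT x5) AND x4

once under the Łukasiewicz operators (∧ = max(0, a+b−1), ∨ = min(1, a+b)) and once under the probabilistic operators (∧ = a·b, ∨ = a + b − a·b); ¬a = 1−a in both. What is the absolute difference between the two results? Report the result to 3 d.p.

0.095

Under Łukasiewicz:
  NOT x5 = 1 − 0.13 = 0.87
  x5 AND NOT x5 = max(0, a+b−1) on (0.13, 0.87) = 0.00
  (x5 AND NOT x5) AND x4 = max(0, a+b−1) on (0.00, 0.84) = 0.00
  → value = 0.0000
Under probabilistic:
  NOT x5 = 1 − 0.1300 = 0.8700
  x5 AND NOT x5 = a·b on (0.1300, 0.8700) = 0.1131
  (x5 AND NOT x5) AND x4 = a·b on (0.1131, 0.8400) = 0.0950
  → value = 0.0950
|0.0000 − 0.0950| = 0.095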